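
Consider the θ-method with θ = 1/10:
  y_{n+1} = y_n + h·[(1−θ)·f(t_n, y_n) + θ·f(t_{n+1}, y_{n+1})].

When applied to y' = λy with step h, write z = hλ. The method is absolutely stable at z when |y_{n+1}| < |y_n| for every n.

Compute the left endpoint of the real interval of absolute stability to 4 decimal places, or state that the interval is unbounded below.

z* = -2.5000.

On y'=λy, z=hλ:
  y_{n+1} = y_n + z·[9/10·y_n + 1/10·y_{n+1}] ⇒ (1 − 1/10z)y_{n+1} = (1 + 9/10z)y_n
  Hence R(z) = (1 + 9/10z)/(1 − 1/10z).

Find x<0 with |R(x)|<1.
x=-1.08: |R|=0.0253
R=−1: 1+9/10x = −1+1/10x ⇒ -4/5x=2 ⇒ x=2/(-4/5)=-2.5000
Confirm numerically:
  x=-2.299: |R|=0.86926 <1
  x=-1.820: |R|=0.53976 <1
  x=-1.316: |R|=0.16296 <1
  x=-3.085: |R|=1.35766 >1
  x=-2.789: |R|=1.18078 >1
  x=-2.704: |R|=1.12846 >1
Stable set (-2.5000, 0).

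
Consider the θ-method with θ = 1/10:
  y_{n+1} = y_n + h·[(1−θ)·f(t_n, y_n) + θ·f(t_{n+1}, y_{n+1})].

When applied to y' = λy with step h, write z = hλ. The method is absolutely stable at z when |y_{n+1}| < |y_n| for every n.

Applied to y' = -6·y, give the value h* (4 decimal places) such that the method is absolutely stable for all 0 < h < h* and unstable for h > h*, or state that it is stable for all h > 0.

Set f=λy, z=hλ:
  y_{n+1} = y_n + z·[9/10·y_n + 1/10·y_{n+1}] ⇒ (1 − 1/10z)y_{n+1} = (1 + 9/10z)y_n
  R(z) = (1 + 9/10z)/(1 − 1/10z).

Need |R(x)|<1, x<0.
x=-0.46: |R|=0.5602
R=−1: 1+9/10x = −1+1/10x ⇒ -4/5x=2 ⇒ x=2/(-4/5)=-2.5000
Confirm numerically:
  x=-2.452: |R|=0.96916 <1
  x=-2.067: |R|=0.71294 <1
  x=-1.343: |R|=0.18399 <1
  x=-2.951: |R|=1.27859 >1
  x=-2.589: |R|=1.05656 >1
Stable set (-2.5000, 0).

(-2.5000,0); λ=-6 ⇒ h* = (5/2)/6 = 0.4167.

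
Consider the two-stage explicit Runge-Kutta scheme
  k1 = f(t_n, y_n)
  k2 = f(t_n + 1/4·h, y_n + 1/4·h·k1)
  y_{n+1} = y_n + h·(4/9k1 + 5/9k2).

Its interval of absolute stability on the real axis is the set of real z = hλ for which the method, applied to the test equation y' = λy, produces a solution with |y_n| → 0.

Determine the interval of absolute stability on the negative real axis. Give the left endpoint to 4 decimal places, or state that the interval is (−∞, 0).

With y'=λy (z=hλ):
  k1=λy_n ⇒ h·k1=z·y_n;  k2=λ(1+1/4z)y_n ⇒ h·k2=z(1+1/4z)y_n
  y_{n+1}/y_n = 1 + 4/9z + 5/9z(1+1/4z) = 1 + z + 5/36z²
  Hence R(z) = 1 + z + 5/36z².

Find x<0 with |R(x)|<1.
x=-1.21: |R|=0.0067
R=1: x+5/36x²=0 ⇒ x=−36/5=-7.2000; min R=1−1/(4·5/36)=-0.8000>−1
Confirm numerically:
  x=-5.046: |R|=0.50959 <1
  x=-4.824: |R|=0.59192 <1
  x=-4.112: |R|=0.76359 <1
  x=-3.983: |R|=0.77963 <1
  x=-7.474: |R|=1.28443 >1
  x=-7.374: |R|=1.17820 >1
So |R|<1 on (-7.2000, 0).

(-7.2000, 0).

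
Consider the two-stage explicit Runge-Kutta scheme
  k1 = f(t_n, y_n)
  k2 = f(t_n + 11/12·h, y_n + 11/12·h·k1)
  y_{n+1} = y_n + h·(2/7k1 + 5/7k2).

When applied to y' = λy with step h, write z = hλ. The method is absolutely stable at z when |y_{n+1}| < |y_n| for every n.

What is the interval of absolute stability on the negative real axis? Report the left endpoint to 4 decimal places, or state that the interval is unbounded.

z∈(-1.5273,0).

Test eqn y'=λy, z=hλ:
  k1=λy_n ⇒ h·k1=z·y_n;  k2=λ(1+11/12z)y_n ⇒ h·k2=z(1+11/12z)y_n
  y_{n+1}/y_n = 1 + 2/7z + 5/7z(1+11/12z) = 1 + z + 55/84z²
  ⇒ R(z) = 1 + z + 55/84z².

Find x<0 with |R(x)|<1.
x=-1.76: |R|=1.2682
R=1: x+55/84x²=0 ⇒ x=−84/55=-1.5273; min R=1−1/(4·55/84)=0.6182>−1
Confirm numerically:
  x=-1.241: |R|=0.76739 <1
  x=-0.956: |R|=0.64241 <1
  x=-0.845: |R|=0.62252 <1
  x=-2.108: |R|=1.80154 >1
  x=-1.904: |R|=1.46965 >1
So |R|<1 on (-1.5273, 0).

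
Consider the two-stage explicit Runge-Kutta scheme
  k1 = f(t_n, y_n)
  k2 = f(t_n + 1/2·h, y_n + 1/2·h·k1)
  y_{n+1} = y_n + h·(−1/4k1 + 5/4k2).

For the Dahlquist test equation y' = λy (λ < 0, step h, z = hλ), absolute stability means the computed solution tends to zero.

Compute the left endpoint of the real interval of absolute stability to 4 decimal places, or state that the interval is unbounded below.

left endpoint -1.6000.

Set f=λy, z=hλ:
  k1=λy_n ⇒ h·k1=z·y_n;  k2=λ(1+1/2z)y_n ⇒ h·k2=z(1+1/2z)y_n
  y_{n+1}/y_n = 1 − 1/4z + 5/4z(1+1/2z) = 1 + z + 5/8z²
  Hence R(z) = 1 + z + 5/8z².

Find x<0 with |R(x)|<1.
x=-0.81: |R|=0.6001
R=1: x+5/8x²=0 ⇒ x=−8/5=-1.6000; min R=1−1/(4·5/8)=0.6000>−1
Confirm numerically:
  x=-1.370: |R|=0.80306 <1
  x=-0.956: |R|=0.61521 <1
  x=-0.894: |R|=0.60552 <1
  x=-0.891: |R|=0.60518 <1
  x=-2.147: |R|=1.73401 >1
  x=-1.887: |R|=1.33848 >1
  x=-1.799: |R|=1.22375 >1
Stable set (-1.6000, 0).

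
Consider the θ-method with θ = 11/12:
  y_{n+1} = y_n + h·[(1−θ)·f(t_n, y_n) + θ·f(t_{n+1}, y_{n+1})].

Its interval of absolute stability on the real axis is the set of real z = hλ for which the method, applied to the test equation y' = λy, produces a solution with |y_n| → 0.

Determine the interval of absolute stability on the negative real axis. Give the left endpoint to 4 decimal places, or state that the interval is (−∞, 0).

Set f=λy, z=hλ:
  y_{n+1} = y_n + z·[1/12·y_n + 11/12·y_{n+1}] ⇒ (1 − 11/12z)y_{n+1} = (1 + 1/12z)y_n
  Hence R(z) = (1 + 1/12z)/(1 − 11/12z).

Solve |R(x)|<1 on ℝ⁻.
x=-1.37: |R|=0.3927
x=-2: |R|=0.2941
x=-10: |R|=0.0164
x=-100: |R|=0.0791
θ=11/12≥1/2 ⇒ |1+1/12x|<|1−11/12x| ∀x<0 ⇒ unbounded interval.

(−∞, 0) — no finite endpoint.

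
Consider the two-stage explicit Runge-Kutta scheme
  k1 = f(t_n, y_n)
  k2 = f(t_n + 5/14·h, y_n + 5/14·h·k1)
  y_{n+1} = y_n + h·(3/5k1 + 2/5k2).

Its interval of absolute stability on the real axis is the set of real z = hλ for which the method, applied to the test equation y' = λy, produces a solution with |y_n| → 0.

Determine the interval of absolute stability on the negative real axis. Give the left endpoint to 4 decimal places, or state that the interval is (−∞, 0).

With y'=λy (z=hλ):
  k1=λy_n ⇒ h·k1=z·y_n;  k2=λ(1+5/14z)y_n ⇒ h·k2=z(1+5/14z)y_n
  y_{n+1}/y_n = 1 + 3/5z + 2/5z(1+5/14z) = 1 + z + 1/7z²
  ⇒ R(z) = 1 + z + 1/7z².

Need |R(x)|<1, x<0.
x=-1.16: |R|=0.0322
R=1: x+1/7x²=0 ⇒ x=−7=-7.0000; min R=1−1/(4·1/7)=-0.7500>−1
Confirm numerically:
  x=-5.308: |R|=0.28302 <1
  x=-3.622: |R|=0.74787 <1
  x=-3.023: |R|=0.71750 <1
  x=-2.965: |R|=0.70911 <1
  x=-7.364: |R|=1.38293 >1
  x=-7.214: |R|=1.22054 >1
Interval (-7.0000, 0).

z∈(-7.0000,0).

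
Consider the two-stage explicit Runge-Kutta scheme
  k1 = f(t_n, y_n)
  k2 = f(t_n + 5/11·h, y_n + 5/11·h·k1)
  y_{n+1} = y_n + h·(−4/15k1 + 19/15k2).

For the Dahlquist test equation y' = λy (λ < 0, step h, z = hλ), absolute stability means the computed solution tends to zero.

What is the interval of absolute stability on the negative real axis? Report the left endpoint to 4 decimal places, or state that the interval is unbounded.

z∈(-1.7368,0).

Set f=λy, z=hλ:
  k1=λy_n ⇒ h·k1=z·y_n;  k2=λ(1+5/11z)y_n ⇒ h·k2=z(1+5/11z)y_n
  y_{n+1}/y_n = 1 − 4/15z + 19/15z(1+5/11z) = 1 + z + 19/33z²
  R(z) = 1 + z + 19/33z².

Solve |R(x)|<1 on ℝ⁻.
x=-0.38: |R|=0.7031
R=1: x+19/33x²=0 ⇒ x=−33/19=-1.7368; min R=1−1/(4·19/33)=0.5658>−1
Confirm numerically:
  x=-1.608: |R|=0.88072 <1
  x=-1.331: |R|=0.68899 <1
  x=-1.277: |R|=0.66190 <1
  x=-0.925: |R|=0.56763 <1
  x=-2.214: |R|=1.60825 >1
  x=-1.820: |R|=1.08714 >1
Stable set (-1.7368, 0).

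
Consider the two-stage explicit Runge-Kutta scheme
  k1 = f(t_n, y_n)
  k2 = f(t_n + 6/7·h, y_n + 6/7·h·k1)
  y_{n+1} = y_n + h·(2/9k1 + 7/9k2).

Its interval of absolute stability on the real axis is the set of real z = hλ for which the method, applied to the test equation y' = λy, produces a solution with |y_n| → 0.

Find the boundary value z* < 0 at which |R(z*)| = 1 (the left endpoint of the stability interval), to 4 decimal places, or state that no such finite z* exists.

With y'=λy (z=hλ):
  k1=λy_n ⇒ h·k1=z·y_n;  k2=λ(1+6/7z)y_n ⇒ h·k2=z(1+6/7z)y_n
  y_{n+1}/y_n = 1 + 2/9z + 7/9z(1+6/7z) = 1 + z + 2/3z²
  so R(z) = 1 + z + 2/3z².

Need |R(x)|<1, x<0.
x=-0.87: |R|=0.6346
R=1: x+2/3x²=0 ⇒ x=−3/2=-1.5000; min R=1−1/(4·2/3)=0.6250>−1
Confirm numerically:
  x=-1.457: |R|=0.95823 <1
  x=-0.786: |R|=0.62586 <1
  x=-0.752: |R|=0.62500 <1
  x=-1.996: |R|=1.66001 >1
  x=-1.751: |R|=1.29300 >1
  x=-1.599: |R|=1.10553 >1
So |R|<1 on (-1.5000, 0).

left endpoint -1.5000.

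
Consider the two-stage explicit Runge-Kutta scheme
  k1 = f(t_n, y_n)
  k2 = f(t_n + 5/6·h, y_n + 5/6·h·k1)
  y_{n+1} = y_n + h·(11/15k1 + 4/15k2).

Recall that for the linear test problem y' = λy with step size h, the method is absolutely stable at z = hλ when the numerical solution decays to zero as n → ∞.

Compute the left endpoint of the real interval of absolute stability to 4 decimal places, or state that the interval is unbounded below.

On y'=λy, z=hλ:
  k1=λy_n ⇒ h·k1=z·y_n;  k2=λ(1+5/6z)y_n ⇒ h·k2=z(1+5/6z)y_n
  y_{n+1}/y_n = 1 + 11/15z + 4/15z(1+5/6z) = 1 + z + 2/9z²
  ⇒ R(z) = 1 + z + 2/9z².

Find x<0 with |R(x)|<1.
x=-1.13: |R|=0.1538
R=1: x+2/9x²=0 ⇒ x=−9/2=-4.5000; min R=1−1/(4·2/9)=-0.1250>−1
Confirm numerically:
  x=-4.354: |R|=0.85874 <1
  x=-4.254: |R|=0.76745 <1
  x=-3.881: |R|=0.46615 <1
  x=-2.380: |R|=0.12124 <1
  x=-4.803: |R|=1.32340 >1
  x=-4.715: |R|=1.22527 >1
  x=-4.708: |R|=1.21761 >1
Stable set (-4.5000, 0).

z* = -4.5000.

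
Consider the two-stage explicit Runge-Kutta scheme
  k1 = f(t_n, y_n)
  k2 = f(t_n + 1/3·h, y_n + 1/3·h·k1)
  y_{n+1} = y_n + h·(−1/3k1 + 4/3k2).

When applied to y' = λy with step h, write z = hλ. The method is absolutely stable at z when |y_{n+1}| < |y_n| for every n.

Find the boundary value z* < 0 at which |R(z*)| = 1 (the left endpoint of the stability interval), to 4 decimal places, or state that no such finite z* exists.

left endpoint -2.2500.

Set f=λy, z=hλ:
  k1=λy_n ⇒ h·k1=z·y_n;  k2=λ(1+1/3z)y_n ⇒ h·k2=z(1+1/3z)y_n
  y_{n+1}/y_n = 1 − 1/3z + 4/3z(1+1/3z) = 1 + z + 4/9z²
  Hence R(z) = 1 + z + 4/9z².

Solve |R(x)|<1 on ℝ⁻.
x=-1.07: |R|=0.4388
R=1: x+4/9x²=0 ⇒ x=−9/4=-2.2500; min R=1−1/(4·4/9)=0.4375>−1
Confirm numerically:
  x=-1.855: |R|=0.67434 <1
  x=-1.365: |R|=0.46310 <1
  x=-1.243: |R|=0.44369 <1
  x=-2.725: |R|=1.57528 >1
  x=-2.445: |R|=1.21190 >1
Interval (-2.2500, 0).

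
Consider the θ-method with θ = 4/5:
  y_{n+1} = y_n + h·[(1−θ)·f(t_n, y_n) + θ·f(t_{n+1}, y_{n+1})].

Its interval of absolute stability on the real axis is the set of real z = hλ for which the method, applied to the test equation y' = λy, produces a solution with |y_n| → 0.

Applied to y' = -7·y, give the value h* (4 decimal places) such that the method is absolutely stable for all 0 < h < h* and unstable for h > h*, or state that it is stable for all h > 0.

Set f=λy, z=hλ:
  y_{n+1} = y_n + z·[1/5·y_n + 4/5·y_{n+1}] ⇒ (1 − 4/5z)y_{n+1} = (1 + 1/5z)y_n
  so R(z) = (1 + 1/5z)/(1 − 4/5z).

Find x<0 with |R(x)|<1.
x=-1.36: |R|=0.3487
x=-2: |R|=0.2308
x=-10: |R|=0.1111
x=-100: |R|=0.2346
θ=4/5≥1/2 ⇒ |1+1/5x|<|1−4/5x| ∀x<0 ⇒ interval (−∞,0).

interval (−∞, 0). Any h>0 works for λ=-7.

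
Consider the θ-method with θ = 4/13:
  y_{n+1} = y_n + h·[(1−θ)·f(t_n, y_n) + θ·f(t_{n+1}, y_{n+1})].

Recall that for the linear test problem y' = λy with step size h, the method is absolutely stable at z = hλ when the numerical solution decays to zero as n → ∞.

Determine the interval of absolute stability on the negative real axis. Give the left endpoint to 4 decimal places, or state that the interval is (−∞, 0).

With y'=λy (z=hλ):
  y_{n+1} = y_n + z·[9/13·y_n + 4/13·y_{n+1}] ⇒ (1 − 4/13z)y_{n+1} = (1 + 9/13z)y_n
  so R(z) = (1 + 9/13z)/(1 − 4/13z).

Solve |R(x)|<1 on ℝ⁻.
x=-1.54: |R|=0.0449
R=−1: 1+9/13x = −1+4/13x ⇒ -5/13x=2 ⇒ x=2/(-5/13)=-5.2000
Confirm numerically:
  x=-4.864: |R|=0.94824 <1
  x=-3.533: |R|=0.69280 <1
  x=-2.961: |R|=0.54939 <1
  x=-2.450: |R|=0.39693 <1
  x=-5.758: |R|=1.07743 >1
  x=-5.541: |R|=1.04849 >1
  x=-5.434: |R|=1.03368 >1
Interval (-5.2000, 0).

(-5.2000, 0).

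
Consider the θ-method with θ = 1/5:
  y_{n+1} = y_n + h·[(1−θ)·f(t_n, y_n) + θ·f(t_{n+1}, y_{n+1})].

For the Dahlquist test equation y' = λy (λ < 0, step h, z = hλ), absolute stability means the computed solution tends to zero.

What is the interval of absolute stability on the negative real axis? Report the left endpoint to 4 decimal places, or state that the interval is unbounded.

Set f=λy, z=hλ:
  y_{n+1} = y_n + z·[4/5·y_n + 1/5·y_{n+1}] ⇒ (1 − 1/5z)y_{n+1} = (1 + 4/5z)y_n
  so R(z) = (1 + 4/5z)/(1 − 1/5z).

Solve |R(x)|<1 on ℝ⁻.
x=-0.46: |R|=0.5788
R=−1: 1+4/5x = −1+1/5x ⇒ -3/5x=2 ⇒ x=2/(-3/5)=-3.3333
Confirm numerically:
  x=-2.742: |R|=0.77086 <1
  x=-2.597: |R|=0.70923 <1
  x=-1.740: |R|=0.29080 <1
  x=-1.423: |R|=0.10774 <1
  x=-3.784: |R|=1.15392 >1
  x=-3.581: |R|=1.08659 >1
  x=-3.506: |R|=1.06090 >1
Interval (-3.3333, 0).

z∈(-3.3333,0).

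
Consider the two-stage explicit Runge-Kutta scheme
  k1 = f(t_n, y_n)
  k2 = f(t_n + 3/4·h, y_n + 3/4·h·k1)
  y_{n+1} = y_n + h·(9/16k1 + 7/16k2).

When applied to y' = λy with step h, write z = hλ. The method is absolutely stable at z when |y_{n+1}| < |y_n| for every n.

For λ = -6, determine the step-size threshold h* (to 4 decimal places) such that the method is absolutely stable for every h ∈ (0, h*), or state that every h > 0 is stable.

(-3.0476,0); λ=-6 ⇒ h* = (64/21)/6 = 0.5079.

On y'=λy, z=hλ:
  k1=λy_n ⇒ h·k1=z·y_n;  k2=λ(1+3/4z)y_n ⇒ h·k2=z(1+3/4z)y_n
  y_{n+1}/y_n = 1 + 9/16z + 7/16z(1+3/4z) = 1 + z + 21/64z²
  R(z) = 1 + z + 21/64z².

Need |R(x)|<1, x<0.
x=-0.85: |R|=0.3871
R=1: x+21/64x²=0 ⇒ x=−64/21=-3.0476; min R=1−1/(4·21/64)=0.2381>−1
Confirm numerically:
  x=-1.810: |R|=0.26497 <1
  x=-1.556: |R|=0.23844 <1
  x=-1.383: |R|=0.24460 <1
  x=-3.417: |R|=1.41415 >1
  x=-3.382: |R|=1.37107 >1
Stable set (-3.0476, 0).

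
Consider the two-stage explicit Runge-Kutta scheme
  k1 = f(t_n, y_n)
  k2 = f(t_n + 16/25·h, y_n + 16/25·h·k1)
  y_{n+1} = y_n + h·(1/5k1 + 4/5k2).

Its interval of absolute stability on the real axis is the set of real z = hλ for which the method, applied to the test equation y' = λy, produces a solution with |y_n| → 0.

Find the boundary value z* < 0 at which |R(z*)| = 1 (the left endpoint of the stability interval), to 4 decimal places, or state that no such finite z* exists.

z* = -1.9531.

Test eqn y'=λy, z=hλ:
  k1=λy_n ⇒ h·k1=z·y_n;  k2=λ(1+16/25z)y_n ⇒ h·k2=z(1+16/25z)y_n
  y_{n+1}/y_n = 1 + 1/5z + 4/5z(1+16/25z) = 1 + z + 64/125z²
  R(z) = 1 + z + 64/125z².

Need |R(x)|<1, x<0.
x=-0.53: |R|=0.6138
R=1: x+64/125x²=0 ⇒ x=−125/64=-1.9531; min R=1−1/(4·64/125)=0.5117>−1
Confirm numerically:
  x=-1.236: |R|=0.54618 <1
  x=-1.174: |R|=0.53168 <1
  x=-1.087: |R|=0.51796 <1
  x=-2.402: |R|=1.55204 >1
  x=-2.374: |R|=1.51157 >1
  x=-2.104: |R|=1.16253 >1
Interval (-1.9531, 0).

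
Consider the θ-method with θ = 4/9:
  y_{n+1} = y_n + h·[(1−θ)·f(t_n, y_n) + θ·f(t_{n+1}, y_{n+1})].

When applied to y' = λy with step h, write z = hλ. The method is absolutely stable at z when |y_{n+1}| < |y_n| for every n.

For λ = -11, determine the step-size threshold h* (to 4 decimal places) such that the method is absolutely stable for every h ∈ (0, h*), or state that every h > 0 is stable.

Test eqn y'=λy, z=hλ:
  y_{n+1} = y_n + z·[5/9·y_n + 4/9·y_{n+1}] ⇒ (1 − 4/9z)y_{n+1} = (1 + 5/9z)y_n
  so R(z) = (1 + 5/9z)/(1 − 4/9z).

Boundary: |R(x)|=1, x<0.
x=-1.04: |R|=0.2888
R=−1: 1+5/9x = −1+4/9x ⇒ -1/9x=2 ⇒ x=2/(-1/9)=-18.0000
Confirm numerically:
  x=-15.397: |R|=0.96312 <1
  x=-12.942: |R|=0.91677 <1
  x=-12.360: |R|=0.90349 <1
  x=-7.597: |R|=0.73588 <1
  x=-18.489: |R|=1.00589 >1
  x=-18.361: |R|=1.00438 >1
  x=-18.163: |R|=1.00200 >1
Stable set (-18.0000, 0).

(-18.0000,0); λ=-11 ⇒ h* = (18)/11 = 1.6364.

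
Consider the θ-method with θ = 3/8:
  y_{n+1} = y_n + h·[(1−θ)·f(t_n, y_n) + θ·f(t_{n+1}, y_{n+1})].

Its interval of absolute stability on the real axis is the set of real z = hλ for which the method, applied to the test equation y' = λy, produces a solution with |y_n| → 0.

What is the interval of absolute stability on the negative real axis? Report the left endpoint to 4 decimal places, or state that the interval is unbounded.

Set f=λy, z=hλ:
  y_{n+1} = y_n + z·[5/8·y_n + 3/8·y_{n+1}] ⇒ (1 − 3/8z)y_{n+1} = (1 + 5/8z)y_n
  R(z) = (1 + 5/8z)/(1 − 3/8z).

Find x<0 with |R(x)|<1.
x=-1.23: |R|=0.1583
R=−1: 1+5/8x = −1+3/8x ⇒ -1/4x=2 ⇒ x=2/(-1/4)=-8.0000
Confirm numerically:
  x=-7.385: |R|=0.95921 <1
  x=-6.714: |R|=0.90861 <1
  x=-3.902: |R|=0.58409 <1
  x=-8.132: |R|=1.00815 >1
  x=-8.105: |R|=1.00650 >1
  x=-8.054: |R|=1.00336 >1
Stable set (-8.0000, 0).

z∈(-8.0000,0).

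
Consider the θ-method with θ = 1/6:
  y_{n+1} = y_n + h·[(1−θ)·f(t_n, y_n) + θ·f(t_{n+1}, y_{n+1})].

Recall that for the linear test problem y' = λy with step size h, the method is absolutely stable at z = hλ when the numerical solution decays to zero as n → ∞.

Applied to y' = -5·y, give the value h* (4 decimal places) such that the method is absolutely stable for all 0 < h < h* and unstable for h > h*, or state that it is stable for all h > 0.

(-3.0000,0); λ=-5 ⇒ h* = (3)/5 = 0.6000.

On y'=λy, z=hλ:
  y_{n+1} = y_n + z·[5/6·y_n + 1/6·y_{n+1}] ⇒ (1 − 1/6z)y_{n+1} = (1 + 5/6z)y_n
  ⇒ R(z) = (1 + 5/6z)/(1 − 1/6z).

Boundary: |R(x)|=1, x<0.
x=-1.35: |R|=0.1020
R=−1: 1+5/6x = −1+1/6x ⇒ -2/3x=2 ⇒ x=2/(-2/3)=-3.0000
Confirm numerically:
  x=-2.847: |R|=0.93082 <1
  x=-1.809: |R|=0.38993 <1
  x=-1.429: |R|=0.15413 <1
  x=-1.210: |R|=0.00693 <1
  x=-3.324: |R|=1.13900 >1
  x=-3.120: |R|=1.05263 >1
  x=-3.046: |R|=1.02034 >1
Stable set (-3.0000, 0).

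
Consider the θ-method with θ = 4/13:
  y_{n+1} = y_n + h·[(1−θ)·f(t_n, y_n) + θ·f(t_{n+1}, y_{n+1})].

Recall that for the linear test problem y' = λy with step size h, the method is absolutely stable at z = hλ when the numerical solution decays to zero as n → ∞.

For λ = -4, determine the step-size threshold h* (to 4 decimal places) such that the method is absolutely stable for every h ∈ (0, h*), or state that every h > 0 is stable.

With y'=λy (z=hλ):
  y_{n+1} = y_n + z·[9/13·y_n + 4/13·y_{n+1}] ⇒ (1 − 4/13z)y_{n+1} = (1 + 9/13z)y_n
  ⇒ R(z) = (1 + 9/13z)/(1 − 4/13z).

Solve |R(x)|<1 on ℝ⁻.
x=-1.17: |R|=0.1397
R=−1: 1+9/13x = −1+4/13x ⇒ -5/13x=2 ⇒ x=2/(-5/13)=-5.2000
Confirm numerically:
  x=-5.130: |R|=0.98956 <1
  x=-4.902: |R|=0.95431 <1
  x=-4.155: |R|=0.82360 <1
  x=-3.817: |R|=0.75538 <1
  x=-5.778: |R|=1.08003 >1
  x=-5.589: |R|=1.05501 >1
  x=-5.245: |R|=1.00662 >1
So |R|<1 on (-5.2000, 0).

(-5.2000,0); λ=-4 ⇒ h* = (26/5)/4 = 1.3000.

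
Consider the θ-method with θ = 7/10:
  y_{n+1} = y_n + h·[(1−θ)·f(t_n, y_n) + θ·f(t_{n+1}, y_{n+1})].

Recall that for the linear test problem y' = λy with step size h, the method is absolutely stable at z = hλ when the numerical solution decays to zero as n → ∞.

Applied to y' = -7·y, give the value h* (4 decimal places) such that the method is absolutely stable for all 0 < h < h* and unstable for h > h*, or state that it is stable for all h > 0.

interval (−∞, 0). Any h>0 works for λ=-7.

On y'=λy, z=hλ:
  y_{n+1} = y_n + z·[3/10·y_n + 7/10·y_{n+1}] ⇒ (1 − 7/10z)y_{n+1} = (1 + 3/10z)y_n
  Hence R(z) = (1 + 3/10z)/(1 − 7/10z).

Boundary: |R(x)|=1, x<0.
x=-1.34: |R|=0.3086
x=-2: |R|=0.1667
x=-10: |R|=0.2500
x=-100: |R|=0.4085
θ=7/10≥1/2 ⇒ |1+3/10x|<|1−7/10x| ∀x<0 ⇒ unbounded interval.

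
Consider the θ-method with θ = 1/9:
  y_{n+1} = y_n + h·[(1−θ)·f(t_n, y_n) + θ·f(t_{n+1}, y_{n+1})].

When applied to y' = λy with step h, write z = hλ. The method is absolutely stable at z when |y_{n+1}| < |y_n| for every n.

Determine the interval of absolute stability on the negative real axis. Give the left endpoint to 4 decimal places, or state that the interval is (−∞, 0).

Set f=λy, z=hλ:
  y_{n+1} = y_n + z·[8/9·y_n + 1/9·y_{n+1}] ⇒ (1 − 1/9z)y_{n+1} = (1 + 8/9z)y_n
  R(z) = (1 + 8/9z)/(1 − 1/9z).

Need |R(x)|<1, x<0.
x=-0.35: |R|=0.6631
R=−1: 1+8/9x = −1+1/9x ⇒ -7/9x=2 ⇒ x=2/(-7/9)=-2.5714
Confirm numerically:
  x=-2.486: |R|=0.94794 <1
  x=-2.331: |R|=0.85147 <1
  x=-1.337: |R|=0.16407 <1
  x=-1.242: |R|=0.09139 <1
  x=-3.122: |R|=1.31793 >1
  x=-3.081: |R|=1.29526 >1
  x=-2.678: |R|=1.06388 >1
Interval (-2.5714, 0).

(-2.5714, 0).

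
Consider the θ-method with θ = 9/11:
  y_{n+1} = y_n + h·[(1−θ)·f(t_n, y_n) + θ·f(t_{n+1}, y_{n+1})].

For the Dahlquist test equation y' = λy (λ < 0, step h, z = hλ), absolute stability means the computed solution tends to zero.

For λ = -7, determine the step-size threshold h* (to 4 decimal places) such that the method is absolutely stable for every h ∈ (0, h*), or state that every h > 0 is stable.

On y'=λy, z=hλ:
  y_{n+1} = y_n + z·[2/11·y_n + 9/11·y_{n+1}] ⇒ (1 − 9/11z)y_{n+1} = (1 + 2/11z)y_n
  ⇒ R(z) = (1 + 2/11z)/(1 − 9/11z).

Solve |R(x)|<1 on ℝ⁻.
x=-0.82: |R|=0.5092
x=-2: |R|=0.2414
x=-10: |R|=0.0891
x=-100: |R|=0.2075
θ=9/11≥1/2 ⇒ |1+2/11x|<|1−9/11x| ∀x<0 ⇒ stable on all of ℝ⁻.

interval (−∞, 0). Any h>0 works for λ=-7.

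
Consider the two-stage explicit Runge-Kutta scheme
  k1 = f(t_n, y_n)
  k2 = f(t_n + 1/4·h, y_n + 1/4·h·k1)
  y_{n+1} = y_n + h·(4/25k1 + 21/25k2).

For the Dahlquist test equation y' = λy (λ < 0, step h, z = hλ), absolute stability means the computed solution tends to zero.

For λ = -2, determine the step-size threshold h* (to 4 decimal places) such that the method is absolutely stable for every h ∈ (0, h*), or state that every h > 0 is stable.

Set f=λy, z=hλ:
  k1=λy_n ⇒ h·k1=z·y_n;  k2=λ(1+1/4z)y_n ⇒ h·k2=z(1+1/4z)y_n
  y_{n+1}/y_n = 1 + 4/25z + 21/25z(1+1/4z) = 1 + z + 21/100z²
  Hence R(z) = 1 + z + 21/100z².

Solve |R(x)|<1 on ℝ⁻.
x=-0.46: |R|=0.5844
R=1: x+21/100x²=0 ⇒ x=−100/21=-4.7619; min R=1−1/(4·21/100)=-0.1905>−1
Confirm numerically:
  x=-4.721: |R|=0.95945 <1
  x=-4.486: |R|=0.74008 <1
  x=-3.414: |R|=0.03363 <1
  x=-3.285: |R|=0.01884 <1
  x=-5.304: |R|=1.60381 >1
  x=-4.971: |R|=1.21828 >1
So |R|<1 on (-4.7619, 0).

(-4.7619,0); λ=-2 ⇒ h* = (100/21)/2 = 2.3810.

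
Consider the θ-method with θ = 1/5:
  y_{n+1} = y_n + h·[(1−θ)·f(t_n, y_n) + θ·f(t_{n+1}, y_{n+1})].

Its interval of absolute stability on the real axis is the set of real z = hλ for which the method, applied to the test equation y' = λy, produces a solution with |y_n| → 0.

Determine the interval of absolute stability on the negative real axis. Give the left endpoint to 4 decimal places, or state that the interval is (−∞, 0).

Set f=λy, z=hλ:
  y_{n+1} = y_n + z·[4/5·y_n + 1/5·y_{n+1}] ⇒ (1 − 1/5z)y_{n+1} = (1 + 4/5z)y_n
  R(z) = (1 + 4/5z)/(1 − 1/5z).

Need |R(x)|<1, x<0.
x=-0.4: |R|=0.6296
R=−1: 1+4/5x = −1+1/5x ⇒ -3/5x=2 ⇒ x=2/(-3/5)=-3.3333
Confirm numerically:
  x=-3.221: |R|=0.95901 <1
  x=-2.691: |R|=0.74945 <1
  x=-2.621: |R|=0.71959 <1
  x=-2.504: |R|=0.66844 <1
  x=-3.928: |R|=1.19982 >1
  x=-3.784: |R|=1.15392 >1
  x=-3.443: |R|=1.03897 >1
So |R|<1 on (-3.3333, 0).

(-3.3333, 0).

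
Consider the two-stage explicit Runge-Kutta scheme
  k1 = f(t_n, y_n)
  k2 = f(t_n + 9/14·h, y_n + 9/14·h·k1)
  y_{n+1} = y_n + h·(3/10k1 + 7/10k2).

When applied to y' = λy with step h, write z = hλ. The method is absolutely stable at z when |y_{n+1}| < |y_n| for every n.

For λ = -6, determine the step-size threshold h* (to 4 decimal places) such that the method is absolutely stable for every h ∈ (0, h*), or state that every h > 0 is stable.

(-2.2222,0); λ=-6 ⇒ h* = (20/9)/6 = 0.3704.

On y'=λy, z=hλ:
  k1=λy_n ⇒ h·k1=z·y_n;  k2=λ(1+9/14z)y_n ⇒ h·k2=z(1+9/14z)y_n
  y_{n+1}/y_n = 1 + 3/10z + 7/10z(1+9/14z) = 1 + z + 9/20z²
  ⇒ R(z) = 1 + z + 9/20z².

Need |R(x)|<1, x<0.
x=-1.09: |R|=0.4446
R=1: x+9/20x²=0 ⇒ x=−20/9=-2.2222; min R=1−1/(4·9/20)=0.4444>−1
Confirm numerically:
  x=-1.737: |R|=0.62073 <1
  x=-1.532: |R|=0.52416 <1
  x=-1.459: |R|=0.49891 <1
  x=-1.212: |R|=0.44902 <1
  x=-2.611: |R|=1.45679 >1
  x=-2.476: |R|=1.28276 >1
Stable set (-2.2222, 0).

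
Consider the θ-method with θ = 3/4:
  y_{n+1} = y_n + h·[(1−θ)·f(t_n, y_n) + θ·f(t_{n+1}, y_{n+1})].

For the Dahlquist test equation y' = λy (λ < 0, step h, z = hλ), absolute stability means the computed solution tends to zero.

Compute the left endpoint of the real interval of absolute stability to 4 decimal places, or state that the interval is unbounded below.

Test eqn y'=λy, z=hλ:
  y_{n+1} = y_n + z·[1/4·y_n + 3/4·y_{n+1}] ⇒ (1 − 3/4z)y_{n+1} = (1 + 1/4z)y_n
  R(z) = (1 + 1/4z)/(1 − 3/4z).

Find x<0 with |R(x)|<1.
x=-0.56: |R|=0.6056
x=-2: |R|=0.2000
x=-10: |R|=0.1765
x=-100: |R|=0.3158
θ=3/4≥1/2 ⇒ |1+1/4x|<|1−3/4x| ∀x<0 ⇒ interval (−∞,0).

unbounded; (−∞, 0).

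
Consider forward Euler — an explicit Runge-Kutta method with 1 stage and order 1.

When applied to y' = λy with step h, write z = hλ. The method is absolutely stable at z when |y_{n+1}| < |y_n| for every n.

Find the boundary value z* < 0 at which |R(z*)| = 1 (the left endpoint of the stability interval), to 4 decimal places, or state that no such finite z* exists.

Test eqn y'=λy, z=hλ:
  order 1, 1-stage ⇒ R(z)=1+z
  (e.g. R(-1.18)=-0.18000, |R|=0.18000)

Find x<0 with |R(x)|<1.
x=-1.18: |R|=0.1800
|R(-1.77)|=0.7700 |R(-1.22)|=0.2200 |R(-0.59)|=0.4100
Bisect:
  x_lo=-2.4379 |R|=1.4379  x_hi=-0.3825 |R|=0.6175
  mid=-1.41019 |R|=0.41019 →hi
  mid=-1.92404 |R|=0.92404 →hi
  mid=-2.18096 |R|=1.18096 →lo
  mid=-2.05250 |R|=1.05250 →lo
  mid=-1.98827 |R|=0.98827 →hi
  mid=-2.02038 |R|=1.02038 →lo
  mid=-2.00433 |R|=1.00433 →lo
  ...
  [-2.00006,-1.99994] ⇒ x*=-2.0000
Stable set (-2.0000, 0).

z* = -2.0000.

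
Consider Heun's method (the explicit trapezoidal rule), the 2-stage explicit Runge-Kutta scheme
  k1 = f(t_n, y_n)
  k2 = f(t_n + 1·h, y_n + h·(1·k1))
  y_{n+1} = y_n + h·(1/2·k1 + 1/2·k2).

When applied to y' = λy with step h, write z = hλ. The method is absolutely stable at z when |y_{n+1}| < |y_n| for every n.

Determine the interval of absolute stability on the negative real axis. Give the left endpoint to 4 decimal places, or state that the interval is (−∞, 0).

z∈(-2.0000,0).

Set f=λy, z=hλ:
  order 2, 2-stage ⇒ R(z)=1+z+z^2/2
  (e.g. R(-1.42)=0.58820, |R|=0.58820)

Boundary: |R(x)|=1, x<0.
x=-1.42: |R|=0.5882
|R(-1.7)|=0.7450 |R(-1.05)|=0.5012 |R(-0.74)|=0.5338
Bisect:
  x_lo=-2.4631 |R|=1.5703  x_hi=-0.3190 |R|=0.7319
  mid=-1.39102 |R|=0.57645 →hi
  mid=-1.92704 |R|=0.92970 →hi
  mid=-2.19505 |R|=1.21408 →lo
  mid=-2.06105 |R|=1.06291 →lo
  mid=-1.99405 |R|=0.99406 →hi
  mid=-2.02755 |R|=1.02793 →lo
  mid=-2.01080 |R|=1.01085 →lo
  ...
  [-2.00006,-1.99993] ⇒ x*=-2.0000
Stable set (-2.0000, 0).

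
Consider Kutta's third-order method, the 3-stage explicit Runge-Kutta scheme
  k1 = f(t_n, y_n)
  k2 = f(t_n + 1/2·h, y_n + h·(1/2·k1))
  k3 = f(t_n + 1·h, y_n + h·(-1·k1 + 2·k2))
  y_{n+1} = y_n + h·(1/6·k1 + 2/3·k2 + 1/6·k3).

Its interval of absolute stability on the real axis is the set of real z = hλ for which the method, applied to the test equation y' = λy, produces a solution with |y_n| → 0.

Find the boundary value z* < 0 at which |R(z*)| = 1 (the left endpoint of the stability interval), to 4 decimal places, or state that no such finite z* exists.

On y'=λy, z=hλ:
  order 3, 3-stage ⇒ R(z)=1+z+z^2/2+z^3/6
  (e.g. R(-0.34)=0.71125, |R|=0.71125)

Solve |R(x)|<1 on ℝ⁻.
x=-0.34: |R|=0.7112
|R(-2.26)|=0.6301 |R(-0.6)|=0.5440 |R(-0.51)|=0.5979
Bisect:
  x_lo=-3.3873 |R|=3.1280  x_hi=-0.1283 |R|=0.8796
  mid=-1.75781 |R|=0.11810 →hi
  mid=-2.57257 |R|=1.10110 →lo
  mid=-2.16519 |R|=0.51292 →hi
  mid=-2.36888 |R|=0.77861 →hi
  mid=-2.47072 |R|=0.93223 →hi
  mid=-2.52165 |R|=1.01469 →lo
  mid=-2.49618 |R|=0.97298 →hi
  mid=-2.50892 |R|=0.99371 →hi
  mid=-2.51528 |R|=1.00417 →lo
  ...
  [-2.51289,-2.51269] ⇒ x*=-2.5127
So |R|<1 on (-2.5127, 0).

left endpoint -2.5127.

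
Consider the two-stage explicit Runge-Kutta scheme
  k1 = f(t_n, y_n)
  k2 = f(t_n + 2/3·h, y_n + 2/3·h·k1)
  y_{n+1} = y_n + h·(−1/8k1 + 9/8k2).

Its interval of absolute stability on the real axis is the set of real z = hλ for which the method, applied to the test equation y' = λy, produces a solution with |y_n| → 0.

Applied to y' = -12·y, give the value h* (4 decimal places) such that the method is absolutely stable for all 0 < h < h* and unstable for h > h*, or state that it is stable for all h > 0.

(-1.3333,0); λ=-12 ⇒ h* = (4/3)/12 = 0.1111.

Test eqn y'=λy, z=hλ:
  k1=λy_n ⇒ h·k1=z·y_n;  k2=λ(1+2/3z)y_n ⇒ h·k2=z(1+2/3z)y_n
  y_{n+1}/y_n = 1 − 1/8z + 9/8z(1+2/3z) = 1 + z + 3/4z²
  Hence R(z) = 1 + z + 3/4z².

Need |R(x)|<1, x<0.
x=-1.28: |R|=0.9488
R=1: x+3/4x²=0 ⇒ x=−4/3=-1.3333; min R=1−1/(4·3/4)=0.6667>−1
Confirm numerically:
  x=-1.184: |R|=0.86739 <1
  x=-1.060: |R|=0.78270 <1
  x=-0.957: |R|=0.72989 <1
  x=-1.706: |R|=1.47683 >1
  x=-1.588: |R|=1.30331 >1
  x=-1.571: |R|=1.28003 >1
Interval (-1.3333, 0).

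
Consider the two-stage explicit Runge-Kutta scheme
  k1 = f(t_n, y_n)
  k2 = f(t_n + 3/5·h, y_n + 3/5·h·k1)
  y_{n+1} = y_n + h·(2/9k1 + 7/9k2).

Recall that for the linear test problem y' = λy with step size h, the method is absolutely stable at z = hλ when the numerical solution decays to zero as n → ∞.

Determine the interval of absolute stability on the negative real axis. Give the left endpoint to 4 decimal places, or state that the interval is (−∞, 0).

On y'=λy, z=hλ:
  k1=λy_n ⇒ h·k1=z·y_n;  k2=λ(1+3/5z)y_n ⇒ h·k2=z(1+3/5z)y_n
  y_{n+1}/y_n = 1 + 2/9z + 7/9z(1+3/5z) = 1 + z + 7/15z²
  so R(z) = 1 + z + 7/15z².

Solve |R(x)|<1 on ℝ⁻.
x=-0.38: |R|=0.6874
R=1: x+7/15x²=0 ⇒ x=−15/7=-2.1429; min R=1−1/(4·7/15)=0.4643>−1
Confirm numerically:
  x=-1.549: |R|=0.57072 <1
  x=-1.501: |R|=0.55040 <1
  x=-1.208: |R|=0.47299 <1
  x=-2.737: |R|=1.75888 >1
  x=-2.342: |R|=1.21765 >1
  x=-2.308: |R|=1.17787 >1
Stable set (-2.1429, 0).

z∈(-2.1429,0).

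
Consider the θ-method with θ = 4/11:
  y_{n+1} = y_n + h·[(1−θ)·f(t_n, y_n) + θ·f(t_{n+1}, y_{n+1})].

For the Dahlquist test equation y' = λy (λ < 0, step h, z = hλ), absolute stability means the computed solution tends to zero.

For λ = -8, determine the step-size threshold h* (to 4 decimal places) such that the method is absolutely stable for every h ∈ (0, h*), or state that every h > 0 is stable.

(-7.3333,0); λ=-8 ⇒ h* = (22/3)/8 = 0.9167.

Test eqn y'=λy, z=hλ:
  y_{n+1} = y_n + z·[7/11·y_n + 4/11·y_{n+1}] ⇒ (1 − 4/11z)y_{n+1} = (1 + 7/11z)y_n
  ⇒ R(z) = (1 + 7/11z)/(1 − 4/11z).

Need |R(x)|<1, x<0.
x=-0.3: |R|=0.7295
R=−1: 1+7/11x = −1+4/11x ⇒ -3/11x=2 ⇒ x=2/(-3/11)=-7.3333
Confirm numerically:
  x=-7.234: |R|=0.99254 <1
  x=-7.105: |R|=0.98262 <1
  x=-4.589: |R|=0.71955 <1
  x=-7.843: |R|=1.03609 >1
  x=-7.656: |R|=1.02326 >1
So |R|<1 on (-7.3333, 0).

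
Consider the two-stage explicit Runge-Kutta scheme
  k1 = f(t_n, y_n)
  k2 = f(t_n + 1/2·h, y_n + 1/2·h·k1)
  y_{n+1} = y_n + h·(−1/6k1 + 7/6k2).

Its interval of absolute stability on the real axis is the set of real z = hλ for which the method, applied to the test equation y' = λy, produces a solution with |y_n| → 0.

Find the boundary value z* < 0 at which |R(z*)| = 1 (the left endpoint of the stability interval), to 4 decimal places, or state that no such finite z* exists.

z* = -1.7143.

On y'=λy, z=hλ:
  k1=λy_n ⇒ h·k1=z·y_n;  k2=λ(1+1/2z)y_n ⇒ h·k2=z(1+1/2z)y_n
  y_{n+1}/y_n = 1 − 1/6z + 7/6z(1+1/2z) = 1 + z + 7/12z²
  R(z) = 1 + z + 7/12z².

Find x<0 with |R(x)|<1.
x=-1.43: |R|=0.7629
R=1: x+7/12x²=0 ⇒ x=−12/7=-1.7143; min R=1−1/(4·7/12)=0.5714>−1
Confirm numerically:
  x=-1.482: |R|=0.79919 <1
  x=-1.240: |R|=0.65693 <1
  x=-0.941: |R|=0.57553 <1
  x=-2.265: |R|=1.72763 >1
  x=-1.855: |R|=1.15226 >1
Interval (-1.7143, 0).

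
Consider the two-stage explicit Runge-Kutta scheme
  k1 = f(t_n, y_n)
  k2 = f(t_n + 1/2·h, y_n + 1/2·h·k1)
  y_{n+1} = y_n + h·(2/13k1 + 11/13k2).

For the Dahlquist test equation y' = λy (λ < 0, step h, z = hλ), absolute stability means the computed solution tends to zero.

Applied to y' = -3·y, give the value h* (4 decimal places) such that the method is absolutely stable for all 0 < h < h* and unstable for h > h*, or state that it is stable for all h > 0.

(-2.3636,0); λ=-3 ⇒ h* = (26/11)/3 = 0.7879.

Test eqn y'=λy, z=hλ:
  k1=λy_n ⇒ h·k1=z·y_n;  k2=λ(1+1/2z)y_n ⇒ h·k2=z(1+1/2z)y_n
  y_{n+1}/y_n = 1 + 2/13z + 11/13z(1+1/2z) = 1 + z + 11/26z²
  R(z) = 1 + z + 11/26z².

Need |R(x)|<1, x<0.
x=-0.34: |R|=0.7089
R=1: x+11/26x²=0 ⇒ x=−26/11=-2.3636; min R=1−1/(4·11/26)=0.4091>−1
Confirm numerically:
  x=-2.140: |R|=0.79752 <1
  x=-1.867: |R|=0.60771 <1
  x=-1.658: |R|=0.50502 <1
  x=-1.047: |R|=0.41678 <1
  x=-2.817: |R|=1.54032 >1
  x=-2.541: |R|=1.19067 >1
  x=-2.435: |R|=1.07352 >1
Stable set (-2.3636, 0).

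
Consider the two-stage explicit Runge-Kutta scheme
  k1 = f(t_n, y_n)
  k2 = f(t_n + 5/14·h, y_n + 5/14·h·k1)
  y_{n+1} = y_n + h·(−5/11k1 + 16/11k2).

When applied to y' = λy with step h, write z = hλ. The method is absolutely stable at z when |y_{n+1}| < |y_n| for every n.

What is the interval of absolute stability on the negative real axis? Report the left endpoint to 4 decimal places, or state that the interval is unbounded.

(-1.9250, 0).

On y'=λy, z=hλ:
  k1=λy_n ⇒ h·k1=z·y_n;  k2=λ(1+5/14z)y_n ⇒ h·k2=z(1+5/14z)y_n
  y_{n+1}/y_n = 1 − 5/11z + 16/11z(1+5/14z) = 1 + z + 40/77z²
  Hence R(z) = 1 + z + 40/77z².

Need |R(x)|<1, x<0.
x=-0.89: |R|=0.5215
R=1: x+40/77x²=0 ⇒ x=−77/40=-1.9250; min R=1−1/(4·40/77)=0.5188>−1
Confirm numerically:
  x=-1.309: |R|=0.58112 <1
  x=-1.108: |R|=0.52975 <1
  x=-0.864: |R|=0.52379 <1
  x=-2.511: |R|=1.76439 >1
  x=-2.393: |R|=1.58178 >1
  x=-2.256: |R|=1.38791 >1
Interval (-1.9250, 0).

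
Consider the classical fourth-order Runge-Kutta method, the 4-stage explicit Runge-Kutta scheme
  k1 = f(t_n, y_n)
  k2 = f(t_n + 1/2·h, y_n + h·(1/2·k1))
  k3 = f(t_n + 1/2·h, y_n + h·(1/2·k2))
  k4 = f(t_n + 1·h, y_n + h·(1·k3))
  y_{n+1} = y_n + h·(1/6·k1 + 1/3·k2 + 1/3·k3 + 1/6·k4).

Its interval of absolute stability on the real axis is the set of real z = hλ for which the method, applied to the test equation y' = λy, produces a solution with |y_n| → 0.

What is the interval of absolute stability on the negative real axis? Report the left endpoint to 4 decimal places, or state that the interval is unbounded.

Set f=λy, z=hλ:
  order 4, 4-stage ⇒ R(z)=1+z+z^2/2+z^3/6+z^4/24
  (e.g. R(-0.82)=0.44314, |R|=0.44314)

Find x<0 with |R(x)|<1.
x=-0.82: |R|=0.4431
|R(-2.04)|=0.3475 |R(-1.72)|=0.2758 |R(-0.71)|=0.4930
Bisect:
  x_lo=-3.5080 |R|=2.7599  x_hi=-0.2115 |R|=0.8094
  mid=-1.85971 |R|=0.29597 →hi
  mid=-2.68384 |R|=0.85751 →hi
  mid=-3.09590 |R|=1.57860 →lo
  mid=-2.88987 |R|=1.16946 →lo
  mid=-2.78685 |R|=1.00235 →lo
  mid=-2.73535 |R|=0.92727 →hi
  mid=-2.76110 |R|=0.96413 →hi
  ...
  [-2.78544,-2.78524] ⇒ x*=-2.7853
Interval (-2.7853, 0).

(-2.7853, 0).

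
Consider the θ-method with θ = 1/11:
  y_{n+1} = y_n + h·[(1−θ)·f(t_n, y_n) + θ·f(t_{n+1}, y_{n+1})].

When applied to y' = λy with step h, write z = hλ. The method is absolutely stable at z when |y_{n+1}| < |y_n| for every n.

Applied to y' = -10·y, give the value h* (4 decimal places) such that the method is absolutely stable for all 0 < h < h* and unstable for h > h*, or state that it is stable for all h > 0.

(-2.4444,0); λ=-10 ⇒ h* = (22/9)/10 = 0.2444.

On y'=λy, z=hλ:
  y_{n+1} = y_n + z·[10/11·y_n + 1/11·y_{n+1}] ⇒ (1 − 1/11z)y_{n+1} = (1 + 10/11z)y_n
  Hence R(z) = (1 + 10/11z)/(1 − 1/11z).

Need |R(x)|<1, x<0.
x=-0.34: |R|=0.6702
R=−1: 1+10/11x = −1+1/11x ⇒ -9/11x=2 ⇒ x=2/(-9/11)=-2.4444
Confirm numerically:
  x=-2.198: |R|=0.83194 <1
  x=-2.023: |R|=0.70875 <1
  x=-1.477: |R|=0.30216 <1
  x=-1.299: |R|=0.16180 <1
  x=-2.744: |R|=1.19616 >1
  x=-2.722: |R|=1.18204 >1
So |R|<1 on (-2.4444, 0).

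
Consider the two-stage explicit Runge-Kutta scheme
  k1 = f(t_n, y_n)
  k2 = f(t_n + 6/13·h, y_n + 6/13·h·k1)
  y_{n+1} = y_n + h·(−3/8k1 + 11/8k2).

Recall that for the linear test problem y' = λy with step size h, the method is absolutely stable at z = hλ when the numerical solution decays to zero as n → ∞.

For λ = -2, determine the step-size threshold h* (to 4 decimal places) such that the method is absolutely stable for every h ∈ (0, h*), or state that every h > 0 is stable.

Set f=λy, z=hλ:
  k1=λy_n ⇒ h·k1=z·y_n;  k2=λ(1+6/13z)y_n ⇒ h·k2=z(1+6/13z)y_n
  y_{n+1}/y_n = 1 − 3/8z + 11/8z(1+6/13z) = 1 + z + 33/52z²
  Hence R(z) = 1 + z + 33/52z².

Solve |R(x)|<1 on ℝ⁻.
x=-0.84: |R|=0.6078
R=1: x+33/52x²=0 ⇒ x=−52/33=-1.5758; min R=1−1/(4·33/52)=0.6061>−1
Confirm numerically:
  x=-1.304: |R|=0.77511 <1
  x=-0.696: |R|=0.61142 <1
  x=-0.660: |R|=0.61644 <1
  x=-2.014: |R|=1.56012 >1
  x=-1.929: |R|=1.43243 >1
  x=-1.656: |R|=1.08433 >1
Stable set (-1.5758, 0).

(-1.5758,0); λ=-2 ⇒ h* = (52/33)/2 = 0.7879.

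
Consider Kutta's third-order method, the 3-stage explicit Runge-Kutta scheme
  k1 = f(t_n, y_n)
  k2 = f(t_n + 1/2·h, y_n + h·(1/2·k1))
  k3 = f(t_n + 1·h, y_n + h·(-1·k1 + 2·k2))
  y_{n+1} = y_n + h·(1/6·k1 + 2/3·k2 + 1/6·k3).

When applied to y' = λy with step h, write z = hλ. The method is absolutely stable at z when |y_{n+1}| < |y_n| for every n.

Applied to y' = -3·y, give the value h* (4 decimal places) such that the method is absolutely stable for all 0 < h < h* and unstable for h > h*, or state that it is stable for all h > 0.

Test eqn y'=λy, z=hλ:
  order 3, 3-stage ⇒ R(z)=1+z+z^2/2+z^3/6
  (e.g. R(-1.64)=-0.03036, |R|=0.03036)

Solve |R(x)|<1 on ℝ⁻.
x=-1.64: |R|=0.0304
|R(-2.7)|=1.3355 |R(-2.27)|=0.6431 |R(-0.66)|=0.5099
Bisect:
  x_lo=-3.0798 |R|=2.2059  x_hi=-0.0626 |R|=0.9393
  mid=-1.57121 |R|=0.01667 →hi
  mid=-2.32550 |R|=0.71755 →hi
  mid=-2.70264 |R|=1.34064 →lo
  mid=-2.51407 |R|=1.00218 →lo
  mid=-2.41978 |R|=0.85356 →hi
  mid=-2.46693 |R|=0.92624 →hi
  mid=-2.49050 |R|=0.96379 →hi
  ...
  [-2.51278,-2.51260] ⇒ x*=-2.5127
Interval (-2.5127, 0).

(-2.5127,0); λ=-3 ⇒ h* = 0.8376.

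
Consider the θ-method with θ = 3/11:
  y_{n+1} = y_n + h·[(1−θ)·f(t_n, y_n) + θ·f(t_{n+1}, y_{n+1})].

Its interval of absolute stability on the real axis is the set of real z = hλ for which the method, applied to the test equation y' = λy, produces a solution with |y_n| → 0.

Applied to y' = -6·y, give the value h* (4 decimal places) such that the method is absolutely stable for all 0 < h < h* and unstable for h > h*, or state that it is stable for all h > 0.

With y'=λy (z=hλ):
  y_{n+1} = y_n + z·[8/11·y_n + 3/11·y_{n+1}] ⇒ (1 − 3/11z)y_{n+1} = (1 + 8/11z)y_n
  Hence R(z) = (1 + 8/11z)/(1 − 3/11z).

Boundary: |R(x)|=1, x<0.
x=-0.62: |R|=0.4697
R=−1: 1+8/11x = −1+3/11x ⇒ -5/11x=2 ⇒ x=2/(-5/11)=-4.4000
Confirm numerically:
  x=-3.809: |R|=0.86824 <1
  x=-2.415: |R|=0.45602 <1
  x=-2.288: |R|=0.40887 <1
  x=-4.546: |R|=1.02963 >1
  x=-4.505: |R|=1.02142 >1
Interval (-4.4000, 0).

(-4.4000,0); λ=-6 ⇒ h* = (22/5)/6 = 0.7333.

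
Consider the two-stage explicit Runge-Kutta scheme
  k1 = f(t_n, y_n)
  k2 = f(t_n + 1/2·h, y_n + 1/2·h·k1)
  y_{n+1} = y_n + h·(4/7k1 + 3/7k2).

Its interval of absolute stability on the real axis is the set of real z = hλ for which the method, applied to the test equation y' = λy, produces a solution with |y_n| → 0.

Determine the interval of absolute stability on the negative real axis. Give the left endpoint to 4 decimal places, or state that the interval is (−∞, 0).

Set f=λy, z=hλ:
  k1=λy_n ⇒ h·k1=z·y_n;  k2=λ(1+1/2z)y_n ⇒ h·k2=z(1+1/2z)y_n
  y_{n+1}/y_n = 1 + 4/7z + 3/7z(1+1/2z) = 1 + z + 3/14z²
  Hence R(z) = 1 + z + 3/14z².

Find x<0 with |R(x)|<1.
x=-0.35: |R|=0.6763
R=1: x+3/14x²=0 ⇒ x=−14/3=-4.6667; min R=1−1/(4·3/14)=-0.1667>−1
Confirm numerically:
  x=-4.271: |R|=0.63788 <1
  x=-3.959: |R|=0.39965 <1
  x=-3.057: |R|=0.05445 <1
  x=-5.233: |R|=1.63506 >1
  x=-5.011: |R|=1.36974 >1
  x=-4.825: |R|=1.16371 >1
So |R|<1 on (-4.6667, 0).

(-4.6667, 0).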